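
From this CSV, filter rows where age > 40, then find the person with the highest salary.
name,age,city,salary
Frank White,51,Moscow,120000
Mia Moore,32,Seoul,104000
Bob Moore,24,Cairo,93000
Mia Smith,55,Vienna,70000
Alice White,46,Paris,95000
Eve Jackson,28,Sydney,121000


Filter: age > 40
Sort by: salary (descending)

Filtered records (3):
  Frank White, age 51, salary $120000
  Alice White, age 46, salary $95000
  Mia Smith, age 55, salary $70000

Highest salary: Frank White ($120000)

Frank White


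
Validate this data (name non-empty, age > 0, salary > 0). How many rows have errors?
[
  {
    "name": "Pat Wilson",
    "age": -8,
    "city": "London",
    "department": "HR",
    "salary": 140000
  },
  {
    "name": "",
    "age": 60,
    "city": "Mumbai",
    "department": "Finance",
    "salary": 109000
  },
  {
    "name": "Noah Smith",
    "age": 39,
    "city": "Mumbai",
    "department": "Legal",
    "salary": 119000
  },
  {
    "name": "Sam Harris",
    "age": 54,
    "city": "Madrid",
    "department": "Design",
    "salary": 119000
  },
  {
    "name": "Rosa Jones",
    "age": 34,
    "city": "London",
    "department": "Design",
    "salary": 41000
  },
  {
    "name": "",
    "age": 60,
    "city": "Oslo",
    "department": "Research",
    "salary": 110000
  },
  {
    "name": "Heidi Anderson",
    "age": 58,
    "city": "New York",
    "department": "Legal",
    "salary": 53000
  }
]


Validating 7 records:
Rules: name non-empty, age > 0, salary > 0

  Row 1 (Pat Wilson): negative age: -8
  Row 2 (???): empty name
  Row 3 (Noah Smith): OK
  Row 4 (Sam Harris): OK
  Row 5 (Rosa Jones): OK
  Row 6 (???): empty name
  Row 7 (Heidi Anderson): OK

Total errors: 3

3 errors


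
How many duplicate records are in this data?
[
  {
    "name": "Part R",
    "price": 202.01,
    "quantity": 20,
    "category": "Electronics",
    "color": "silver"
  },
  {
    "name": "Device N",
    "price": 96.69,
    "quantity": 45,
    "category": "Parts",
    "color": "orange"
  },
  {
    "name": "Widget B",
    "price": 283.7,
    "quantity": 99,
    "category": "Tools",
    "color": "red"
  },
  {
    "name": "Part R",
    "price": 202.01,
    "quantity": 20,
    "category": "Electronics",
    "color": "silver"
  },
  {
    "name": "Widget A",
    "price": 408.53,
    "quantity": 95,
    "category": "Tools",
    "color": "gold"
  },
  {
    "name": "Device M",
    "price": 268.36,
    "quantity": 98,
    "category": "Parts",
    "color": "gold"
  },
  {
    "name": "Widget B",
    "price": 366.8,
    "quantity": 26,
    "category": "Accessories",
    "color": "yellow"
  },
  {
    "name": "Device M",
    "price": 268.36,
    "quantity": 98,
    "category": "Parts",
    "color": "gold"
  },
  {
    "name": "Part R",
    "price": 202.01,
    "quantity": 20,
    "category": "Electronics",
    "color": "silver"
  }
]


Checking 9 records for duplicates:

  Row 1: Part R ($202.01, qty 20)
  Row 2: Device N ($96.69, qty 45)
  Row 3: Widget B ($283.7, qty 99)
  Row 4: Part R ($202.01, qty 20) <-- DUPLICATE
  Row 5: Widget A ($408.53, qty 95)
  Row 6: Device M ($268.36, qty 98)
  Row 7: Widget B ($366.8, qty 26)
  Row 8: Device M ($268.36, qty 98) <-- DUPLICATE
  Row 9: Part R ($202.01, qty 20) <-- DUPLICATE

Duplicates found: 3
Unique records: 6

3 duplicates, 6 unique


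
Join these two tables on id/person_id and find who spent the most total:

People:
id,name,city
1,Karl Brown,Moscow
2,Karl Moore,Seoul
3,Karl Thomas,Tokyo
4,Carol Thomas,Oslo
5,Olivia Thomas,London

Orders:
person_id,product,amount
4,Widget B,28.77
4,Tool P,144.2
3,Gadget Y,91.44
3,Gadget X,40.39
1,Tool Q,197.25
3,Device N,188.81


Join on: people.id = orders.person_id

Joined rows:
  Carol Thomas (Oslo) bought Widget B for $28.77
  Carol Thomas (Oslo) bought Tool P for $144.2
  Karl Thomas (Tokyo) bought Gadget Y for $91.44
  Karl Thomas (Tokyo) bought Gadget X for $40.39
  Karl Brown (Moscow) bought Tool Q for $197.25
  Karl Thomas (Tokyo) bought Device N for $188.81

Total per person:
  Karl Thomas: $320.64
  Karl Brown: $197.25
  Carol Thomas: $172.97

Top spender: Karl Thomas ($320.64)

Karl Thomas ($320.64)


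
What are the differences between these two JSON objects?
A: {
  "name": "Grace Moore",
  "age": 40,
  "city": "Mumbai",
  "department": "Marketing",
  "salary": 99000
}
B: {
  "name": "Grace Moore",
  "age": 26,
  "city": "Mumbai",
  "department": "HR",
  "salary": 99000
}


Comparing each field (in key order):
  name: same
  age: DIFFERENT
  city: same
  department: DIFFERENT
  salary: same
Differences:
  age: 40 -> 26
  department: Marketing -> HR

2 field(s) changed

2 changes: age, department


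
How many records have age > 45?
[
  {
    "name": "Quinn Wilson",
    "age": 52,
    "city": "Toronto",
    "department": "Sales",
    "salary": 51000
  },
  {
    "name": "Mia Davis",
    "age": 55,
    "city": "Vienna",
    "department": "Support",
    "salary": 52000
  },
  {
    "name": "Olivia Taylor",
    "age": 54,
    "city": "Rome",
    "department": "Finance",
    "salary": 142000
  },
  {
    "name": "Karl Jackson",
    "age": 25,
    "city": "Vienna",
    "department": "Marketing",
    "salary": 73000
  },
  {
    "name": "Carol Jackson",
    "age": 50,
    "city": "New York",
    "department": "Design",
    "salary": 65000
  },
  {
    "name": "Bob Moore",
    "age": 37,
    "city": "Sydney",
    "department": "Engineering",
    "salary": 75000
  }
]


Data: 6 records
Condition: age > 45

Checking each record:
  Quinn Wilson: 52 MATCH
  Mia Davis: 55 MATCH
  Olivia Taylor: 54 MATCH
  Karl Jackson: 25
  Carol Jackson: 50 MATCH
  Bob Moore: 37

Count: 4

4


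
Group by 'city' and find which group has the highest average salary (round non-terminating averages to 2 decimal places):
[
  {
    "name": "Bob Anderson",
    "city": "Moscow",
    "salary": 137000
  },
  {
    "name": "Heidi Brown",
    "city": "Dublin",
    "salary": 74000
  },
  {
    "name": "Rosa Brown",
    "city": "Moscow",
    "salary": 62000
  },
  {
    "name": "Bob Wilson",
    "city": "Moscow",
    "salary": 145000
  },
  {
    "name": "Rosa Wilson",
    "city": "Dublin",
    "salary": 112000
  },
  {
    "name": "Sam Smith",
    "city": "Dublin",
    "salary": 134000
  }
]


Group by: city

Groups:
  Dublin: 3 people, avg salary = 320000/3 ≈ $106666.67
  Moscow: 3 people, avg salary = 344000/3 ≈ $114666.67

Highest average salary: Moscow (≈$114666.67)

Moscow (≈$114666.67)


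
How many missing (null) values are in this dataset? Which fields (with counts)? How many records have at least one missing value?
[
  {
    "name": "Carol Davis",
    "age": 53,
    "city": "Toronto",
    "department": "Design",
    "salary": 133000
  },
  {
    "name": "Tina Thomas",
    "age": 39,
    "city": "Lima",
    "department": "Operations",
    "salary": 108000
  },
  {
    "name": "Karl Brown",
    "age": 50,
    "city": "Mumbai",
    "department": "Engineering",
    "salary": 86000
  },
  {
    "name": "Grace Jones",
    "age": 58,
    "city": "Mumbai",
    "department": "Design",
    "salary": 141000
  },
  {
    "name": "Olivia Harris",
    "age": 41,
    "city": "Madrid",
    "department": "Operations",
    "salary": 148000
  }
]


Checking for missing (null) values in 5 records:

  Carol Davis: complete
  Tina Thomas: complete
  Karl Brown: complete
  Grace Jones: complete
  Olivia Harris: complete

Per field:
  name: 0 missing
  age: 0 missing
  city: 0 missing
  department: 0 missing
  salary: 0 missing

Total missing values: 0
Records with any missing: 0

0 missing values (none); 0 incomplete records


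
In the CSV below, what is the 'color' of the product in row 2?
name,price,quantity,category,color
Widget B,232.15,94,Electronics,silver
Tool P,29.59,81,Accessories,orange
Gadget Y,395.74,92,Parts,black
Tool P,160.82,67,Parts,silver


Query: Row 2 ('Tool P'), column 'color'
Value: orange

orange


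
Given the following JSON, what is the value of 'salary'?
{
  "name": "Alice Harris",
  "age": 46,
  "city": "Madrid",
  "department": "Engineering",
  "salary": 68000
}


Looking up field 'salary'
Value: 68000

68000


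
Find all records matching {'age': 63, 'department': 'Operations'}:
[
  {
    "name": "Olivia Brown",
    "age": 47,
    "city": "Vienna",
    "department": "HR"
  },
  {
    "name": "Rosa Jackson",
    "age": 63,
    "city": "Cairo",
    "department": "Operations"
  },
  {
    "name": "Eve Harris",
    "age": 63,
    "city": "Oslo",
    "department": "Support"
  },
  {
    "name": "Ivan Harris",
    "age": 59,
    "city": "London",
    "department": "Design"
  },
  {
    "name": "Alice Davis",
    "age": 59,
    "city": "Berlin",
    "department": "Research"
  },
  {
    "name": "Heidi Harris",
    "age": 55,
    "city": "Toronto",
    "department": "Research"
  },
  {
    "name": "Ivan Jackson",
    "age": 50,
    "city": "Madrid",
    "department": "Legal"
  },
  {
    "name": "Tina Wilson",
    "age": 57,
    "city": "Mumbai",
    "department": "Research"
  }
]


Search criteria: {'age': 63, 'department': 'Operations'}

Checking 8 records:
  Olivia Brown: {age: 47, department: HR}
  Rosa Jackson: {age: 63, department: Operations} <-- MATCH
  Eve Harris: {age: 63, department: Support}
  Ivan Harris: {age: 59, department: Design}
  Alice Davis: {age: 59, department: Research}
  Heidi Harris: {age: 55, department: Research}
  Ivan Jackson: {age: 50, department: Legal}
  Tina Wilson: {age: 57, department: Research}

Matches: ["Rosa Jackson"]

["Rosa Jackson"]


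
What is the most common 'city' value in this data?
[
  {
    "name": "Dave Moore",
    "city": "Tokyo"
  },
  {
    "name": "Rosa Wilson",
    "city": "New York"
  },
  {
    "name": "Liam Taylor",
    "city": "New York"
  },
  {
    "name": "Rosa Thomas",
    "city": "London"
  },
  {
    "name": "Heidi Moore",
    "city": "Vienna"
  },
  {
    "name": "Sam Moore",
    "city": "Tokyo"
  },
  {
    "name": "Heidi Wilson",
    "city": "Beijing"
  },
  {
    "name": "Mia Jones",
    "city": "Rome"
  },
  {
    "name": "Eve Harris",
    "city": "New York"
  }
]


Counting 'city' values across 9 records:

  New York: 3 ###
  Tokyo: 2 ##
  London: 1 #
  Vienna: 1 #
  Beijing: 1 #
  Rome: 1 #

Most common: New York (3 times)

New York (3 times)


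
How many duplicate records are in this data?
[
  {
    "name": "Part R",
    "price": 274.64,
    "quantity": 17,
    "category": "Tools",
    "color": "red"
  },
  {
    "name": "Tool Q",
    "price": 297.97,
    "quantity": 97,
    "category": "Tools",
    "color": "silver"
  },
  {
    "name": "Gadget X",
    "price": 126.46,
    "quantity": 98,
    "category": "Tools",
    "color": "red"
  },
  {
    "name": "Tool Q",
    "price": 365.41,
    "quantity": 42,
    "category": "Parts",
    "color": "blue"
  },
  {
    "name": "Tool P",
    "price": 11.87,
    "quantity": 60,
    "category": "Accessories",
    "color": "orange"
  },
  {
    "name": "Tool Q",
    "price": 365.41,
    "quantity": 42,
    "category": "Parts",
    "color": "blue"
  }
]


Checking 6 records for duplicates:

  Row 1: Part R ($274.64, qty 17)
  Row 2: Tool Q ($297.97, qty 97)
  Row 3: Gadget X ($126.46, qty 98)
  Row 4: Tool Q ($365.41, qty 42)
  Row 5: Tool P ($11.87, qty 60)
  Row 6: Tool Q ($365.41, qty 42) <-- DUPLICATE

Duplicates found: 1
Unique records: 5

1 duplicates, 5 unique


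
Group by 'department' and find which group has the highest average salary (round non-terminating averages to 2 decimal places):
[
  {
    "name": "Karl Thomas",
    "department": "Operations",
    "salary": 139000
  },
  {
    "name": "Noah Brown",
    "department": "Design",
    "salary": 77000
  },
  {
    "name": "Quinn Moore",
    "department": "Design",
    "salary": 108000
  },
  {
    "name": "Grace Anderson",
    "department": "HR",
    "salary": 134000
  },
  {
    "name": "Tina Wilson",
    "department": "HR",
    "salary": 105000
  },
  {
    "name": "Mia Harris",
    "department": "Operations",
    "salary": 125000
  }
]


Group by: department

Groups:
  Design: 2 people, avg salary = 185000/2 = $92500
  HR: 2 people, avg salary = 239000/2 = $119500
  Operations: 2 people, avg salary = 264000/2 = $132000

Highest average salary: Operations ($132000)

Operations ($132000)


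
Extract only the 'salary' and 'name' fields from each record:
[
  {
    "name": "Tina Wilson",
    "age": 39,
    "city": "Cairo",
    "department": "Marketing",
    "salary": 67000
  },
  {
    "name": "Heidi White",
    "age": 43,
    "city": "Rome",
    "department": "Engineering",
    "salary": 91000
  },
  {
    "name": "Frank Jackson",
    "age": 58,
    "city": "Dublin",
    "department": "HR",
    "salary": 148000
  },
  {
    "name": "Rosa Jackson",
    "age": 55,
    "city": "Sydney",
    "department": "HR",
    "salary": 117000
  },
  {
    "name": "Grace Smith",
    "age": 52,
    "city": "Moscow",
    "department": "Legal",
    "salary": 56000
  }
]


Original: 5 records with fields: name, age, city, department, salary
Keep: ['salary', 'name']
Drop: ['age', 'city', 'department']
Result: 5 records, 2 fields each

[
  {
    "salary": 67000,
    "name": "Tina Wilson"
  },
  {
    "salary": 91000,
    "name": "Heidi White"
  },
  {
    "salary": 148000,
    "name": "Frank Jackson"
  },
  {
    "salary": 117000,
    "name": "Rosa Jackson"
  },
  {
    "salary": 56000,
    "name": "Grace Smith"
  }
]


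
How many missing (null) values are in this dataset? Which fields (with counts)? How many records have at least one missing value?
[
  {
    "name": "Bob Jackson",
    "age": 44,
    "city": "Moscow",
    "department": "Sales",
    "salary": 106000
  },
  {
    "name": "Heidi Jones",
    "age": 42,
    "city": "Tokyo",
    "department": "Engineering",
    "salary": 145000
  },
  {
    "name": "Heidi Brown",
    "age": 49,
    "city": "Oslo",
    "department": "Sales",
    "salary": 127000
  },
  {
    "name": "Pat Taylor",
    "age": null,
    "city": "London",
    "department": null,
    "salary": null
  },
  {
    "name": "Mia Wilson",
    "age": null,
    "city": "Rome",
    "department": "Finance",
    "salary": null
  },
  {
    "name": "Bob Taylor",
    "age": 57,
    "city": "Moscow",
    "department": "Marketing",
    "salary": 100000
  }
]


Checking for missing (null) values in 6 records:

  Bob Jackson: complete
  Heidi Jones: complete
  Heidi Brown: complete
  Pat Taylor: age, department, salary
  Mia Wilson: age, salary
  Bob Taylor: complete

Per field:
  name: 0 missing
  age: 2 missing
  city: 0 missing
  department: 1 missing
  salary: 2 missing

Total missing values: 5
Records with any missing: 2

5 missing values (age: 2, department: 1, salary: 2); 2 incomplete records


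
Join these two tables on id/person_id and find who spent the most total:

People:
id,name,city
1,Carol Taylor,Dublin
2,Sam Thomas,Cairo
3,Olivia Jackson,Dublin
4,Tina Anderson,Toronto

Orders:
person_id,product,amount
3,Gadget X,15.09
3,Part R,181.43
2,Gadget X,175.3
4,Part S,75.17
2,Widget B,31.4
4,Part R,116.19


Join on: people.id = orders.person_id

Joined rows:
  Olivia Jackson (Dublin) bought Gadget X for $15.09
  Olivia Jackson (Dublin) bought Part R for $181.43
  Sam Thomas (Cairo) bought Gadget X for $175.3
  Tina Anderson (Toronto) bought Part S for $75.17
  Sam Thomas (Cairo) bought Widget B for $31.4
  Tina Anderson (Toronto) bought Part R for $116.19

Total per person:
  Sam Thomas: $206.70
  Olivia Jackson: $196.52
  Tina Anderson: $191.36

Top spender: Sam Thomas ($206.70)

Sam Thomas ($206.70)


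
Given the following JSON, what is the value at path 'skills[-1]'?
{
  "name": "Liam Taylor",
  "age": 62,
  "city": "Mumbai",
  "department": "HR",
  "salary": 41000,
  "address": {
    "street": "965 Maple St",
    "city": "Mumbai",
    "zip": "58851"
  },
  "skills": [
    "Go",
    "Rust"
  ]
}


Query: skills[-1]
Path: skills -> last element
Value: Rust

Rust


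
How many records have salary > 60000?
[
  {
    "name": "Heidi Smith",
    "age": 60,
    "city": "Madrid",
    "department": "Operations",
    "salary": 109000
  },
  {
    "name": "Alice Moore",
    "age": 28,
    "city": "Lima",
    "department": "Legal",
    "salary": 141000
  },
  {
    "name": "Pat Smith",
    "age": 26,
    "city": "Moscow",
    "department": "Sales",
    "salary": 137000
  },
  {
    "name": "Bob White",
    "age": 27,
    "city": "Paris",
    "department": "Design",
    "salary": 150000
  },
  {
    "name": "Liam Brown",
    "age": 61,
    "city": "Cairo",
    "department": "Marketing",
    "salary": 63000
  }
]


Data: 5 records
Condition: salary > 60000

Checking each record:
  Heidi Smith: 109000 MATCH
  Alice Moore: 141000 MATCH
  Pat Smith: 137000 MATCH
  Bob White: 150000 MATCH
  Liam Brown: 63000 MATCH

Count: 5

5


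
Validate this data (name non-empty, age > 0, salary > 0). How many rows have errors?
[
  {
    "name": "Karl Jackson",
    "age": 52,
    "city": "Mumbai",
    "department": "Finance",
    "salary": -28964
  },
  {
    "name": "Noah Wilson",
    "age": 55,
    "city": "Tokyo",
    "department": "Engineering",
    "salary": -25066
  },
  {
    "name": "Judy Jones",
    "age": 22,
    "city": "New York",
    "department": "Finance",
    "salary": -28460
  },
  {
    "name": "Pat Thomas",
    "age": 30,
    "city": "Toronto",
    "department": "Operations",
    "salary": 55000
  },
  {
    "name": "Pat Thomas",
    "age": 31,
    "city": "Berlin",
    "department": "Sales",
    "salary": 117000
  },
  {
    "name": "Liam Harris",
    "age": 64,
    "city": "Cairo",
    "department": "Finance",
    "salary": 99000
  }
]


Validating 6 records:
Rules: name non-empty, age > 0, salary > 0

  Row 1 (Karl Jackson): negative salary: -28964
  Row 2 (Noah Wilson): negative salary: -25066
  Row 3 (Judy Jones): negative salary: -28460
  Row 4 (Pat Thomas): OK
  Row 5 (Pat Thomas): OK
  Row 6 (Liam Harris): OK

Total errors: 3

3 errors


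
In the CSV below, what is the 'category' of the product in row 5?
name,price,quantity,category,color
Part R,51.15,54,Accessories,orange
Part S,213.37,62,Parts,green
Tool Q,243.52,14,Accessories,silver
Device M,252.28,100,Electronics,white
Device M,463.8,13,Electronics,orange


Query: Row 5 ('Device M'), column 'category'
Value: Electronics

Electronics


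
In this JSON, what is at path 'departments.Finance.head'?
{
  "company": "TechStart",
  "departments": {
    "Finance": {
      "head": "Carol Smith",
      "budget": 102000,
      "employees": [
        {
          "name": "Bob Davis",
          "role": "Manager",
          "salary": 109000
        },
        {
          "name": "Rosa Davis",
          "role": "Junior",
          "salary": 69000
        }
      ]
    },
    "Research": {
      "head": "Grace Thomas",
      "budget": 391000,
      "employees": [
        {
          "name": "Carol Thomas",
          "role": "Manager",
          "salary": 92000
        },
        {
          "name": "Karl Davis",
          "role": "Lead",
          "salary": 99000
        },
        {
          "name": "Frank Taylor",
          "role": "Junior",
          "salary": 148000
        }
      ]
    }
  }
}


Path: departments.Finance.head

Navigate:
  -> departments
  -> Finance
  -> head = 'Carol Smith'

Carol Smith


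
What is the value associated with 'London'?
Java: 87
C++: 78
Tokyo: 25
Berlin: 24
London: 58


Looking up key 'London'
Value: 58

58


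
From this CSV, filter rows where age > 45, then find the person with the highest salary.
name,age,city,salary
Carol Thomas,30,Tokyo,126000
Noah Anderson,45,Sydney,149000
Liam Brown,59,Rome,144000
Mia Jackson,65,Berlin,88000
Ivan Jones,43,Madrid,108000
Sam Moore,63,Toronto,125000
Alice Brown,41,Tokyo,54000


Filter: age > 45
Sort by: salary (descending)

Filtered records (3):
  Liam Brown, age 59, salary $144000
  Sam Moore, age 63, salary $125000
  Mia Jackson, age 65, salary $88000

Highest salary: Liam Brown ($144000)

Liam Brown


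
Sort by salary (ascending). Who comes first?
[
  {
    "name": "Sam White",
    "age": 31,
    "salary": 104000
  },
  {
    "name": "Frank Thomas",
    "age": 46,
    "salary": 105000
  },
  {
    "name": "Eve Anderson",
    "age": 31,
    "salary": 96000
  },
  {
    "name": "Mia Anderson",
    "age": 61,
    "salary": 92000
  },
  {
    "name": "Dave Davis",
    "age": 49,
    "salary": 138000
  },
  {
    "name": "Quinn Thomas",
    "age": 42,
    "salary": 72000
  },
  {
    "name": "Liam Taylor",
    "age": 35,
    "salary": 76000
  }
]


Sort by: salary (ascending)

Sorted order:
  1. Quinn Thomas (salary = 72000)
  2. Liam Taylor (salary = 76000)
  3. Mia Anderson (salary = 92000)
  4. Eve Anderson (salary = 96000)
  5. Sam White (salary = 104000)
  6. Frank Thomas (salary = 105000)
  7. Dave Davis (salary = 138000)

First: Quinn Thomas

Quinn Thomas


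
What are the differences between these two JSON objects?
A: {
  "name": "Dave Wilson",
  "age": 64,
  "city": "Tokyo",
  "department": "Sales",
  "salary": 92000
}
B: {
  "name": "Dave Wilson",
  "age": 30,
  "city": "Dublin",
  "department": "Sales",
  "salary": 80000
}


Comparing each field (in key order):
  name: same
  age: DIFFERENT
  city: DIFFERENT
  department: same
  salary: DIFFERENT
Differences:
  age: 64 -> 30
  city: Tokyo -> Dublin
  salary: 92000 -> 80000

3 field(s) changed

3 changes: age, city, salary


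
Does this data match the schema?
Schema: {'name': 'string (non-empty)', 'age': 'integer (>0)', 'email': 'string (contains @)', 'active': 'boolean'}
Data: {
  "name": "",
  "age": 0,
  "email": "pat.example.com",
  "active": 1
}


Validating each field against schema:
  name: FAIL ("" is an empty string)
  age: FAIL (0 is not > 0)
  email: FAIL ("pat.example.com" does not contain @)
  active: FAIL (1 is not a boolean)

Result: INVALID (4 errors: name, age, email, active)

INVALID (4 errors: name, age, email, active)


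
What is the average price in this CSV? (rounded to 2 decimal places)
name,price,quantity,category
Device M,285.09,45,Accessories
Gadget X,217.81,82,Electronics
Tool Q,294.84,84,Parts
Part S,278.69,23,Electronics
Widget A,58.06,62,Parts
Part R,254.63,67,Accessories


Computing average price:
Values: [285.09, 217.81, 294.84, 278.69, 58.06, 254.63]
Sum = 1389.12
Count = 6
Average = 1389.12/6 = 231.52

231.52


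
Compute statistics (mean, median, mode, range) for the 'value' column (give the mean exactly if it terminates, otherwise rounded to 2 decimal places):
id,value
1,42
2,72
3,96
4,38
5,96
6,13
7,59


Data: [42, 72, 96, 38, 96, 13, 59]
Count: 7
Sum: 416
Mean: 416/7 ≈ 59.43 (rounded to 2 decimal places)
Sorted: [13, 38, 42, 59, 72, 96, 96]
Median: 59.0
Mode: 96 (2 times)
Range: 96 - 13 = 83
Min: 13, Max: 96

mean≈59.43, median=59.0, mode=96, range=83


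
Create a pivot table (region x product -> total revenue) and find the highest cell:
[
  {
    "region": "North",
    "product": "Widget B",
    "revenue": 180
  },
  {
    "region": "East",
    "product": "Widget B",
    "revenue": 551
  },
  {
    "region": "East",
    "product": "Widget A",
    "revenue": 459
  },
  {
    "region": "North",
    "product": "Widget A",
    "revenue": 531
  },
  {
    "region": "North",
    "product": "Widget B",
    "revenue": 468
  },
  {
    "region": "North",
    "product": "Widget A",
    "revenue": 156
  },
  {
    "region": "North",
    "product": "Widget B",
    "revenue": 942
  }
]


Pivot: region (rows) x product (columns) -> total revenue

     Widget A      Widget B    
East           459           551  
North          687          1590  

Highest: North / Widget B = $1590

North / Widget B = $1590


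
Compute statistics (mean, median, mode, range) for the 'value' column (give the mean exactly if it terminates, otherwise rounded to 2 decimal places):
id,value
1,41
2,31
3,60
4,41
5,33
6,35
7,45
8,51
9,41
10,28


Data: [41, 31, 60, 41, 33, 35, 45, 51, 41, 28]
Count: 10
Sum: 406
Mean: 406/10 = 40.6
Sorted: [28, 31, 33, 35, 41, 41, 41, 45, 51, 60]
Median: 41.0
Mode: 41 (3 times)
Range: 60 - 28 = 32
Min: 28, Max: 60

mean=40.6, median=41.0, mode=41, range=32


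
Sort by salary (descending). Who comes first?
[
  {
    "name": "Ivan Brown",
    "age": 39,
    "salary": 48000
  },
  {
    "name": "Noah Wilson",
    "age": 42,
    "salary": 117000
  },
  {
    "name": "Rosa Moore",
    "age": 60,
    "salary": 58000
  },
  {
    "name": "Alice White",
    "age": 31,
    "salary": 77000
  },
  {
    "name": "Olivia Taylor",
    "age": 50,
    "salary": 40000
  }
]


Sort by: salary (descending)

Sorted order:
  1. Noah Wilson (salary = 117000)
  2. Alice White (salary = 77000)
  3. Rosa Moore (salary = 58000)
  4. Ivan Brown (salary = 48000)
  5. Olivia Taylor (salary = 40000)

First: Noah Wilson

Noah Wilson


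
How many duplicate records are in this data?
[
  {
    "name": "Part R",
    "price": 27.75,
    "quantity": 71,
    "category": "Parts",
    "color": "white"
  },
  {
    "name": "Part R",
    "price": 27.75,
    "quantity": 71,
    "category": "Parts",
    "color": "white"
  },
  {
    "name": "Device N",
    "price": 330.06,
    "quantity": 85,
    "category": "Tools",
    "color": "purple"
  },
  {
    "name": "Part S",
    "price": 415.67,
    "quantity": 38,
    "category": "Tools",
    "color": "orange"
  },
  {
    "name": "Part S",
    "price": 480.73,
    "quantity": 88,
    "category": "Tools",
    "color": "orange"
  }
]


Checking 5 records for duplicates:

  Row 1: Part R ($27.75, qty 71)
  Row 2: Part R ($27.75, qty 71) <-- DUPLICATE
  Row 3: Device N ($330.06, qty 85)
  Row 4: Part S ($415.67, qty 38)
  Row 5: Part S ($480.73, qty 88)

Duplicates found: 1
Unique records: 4

1 duplicates, 4 unique


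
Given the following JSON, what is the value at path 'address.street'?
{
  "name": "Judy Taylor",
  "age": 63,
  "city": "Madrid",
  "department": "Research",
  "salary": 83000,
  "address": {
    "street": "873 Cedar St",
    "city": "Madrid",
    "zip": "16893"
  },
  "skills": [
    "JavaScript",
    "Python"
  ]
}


Query: address.street
Path: address -> street
Value: 873 Cedar St

873 Cedar St


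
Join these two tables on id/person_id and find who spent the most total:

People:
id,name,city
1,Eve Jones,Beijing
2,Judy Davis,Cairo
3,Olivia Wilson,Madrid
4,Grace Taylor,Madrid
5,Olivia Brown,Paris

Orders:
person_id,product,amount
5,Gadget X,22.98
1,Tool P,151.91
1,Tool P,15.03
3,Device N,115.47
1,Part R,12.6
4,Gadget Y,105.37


Join on: people.id = orders.person_id

Joined rows:
  Olivia Brown (Paris) bought Gadget X for $22.98
  Eve Jones (Beijing) bought Tool P for $151.91
  Eve Jones (Beijing) bought Tool P for $15.03
  Olivia Wilson (Madrid) bought Device N for $115.47
  Eve Jones (Beijing) bought Part R for $12.6
  Grace Taylor (Madrid) bought Gadget Y for $105.37

Total per person:
  Eve Jones: $179.54
  Olivia Wilson: $115.47
  Grace Taylor: $105.37
  Olivia Brown: $22.98

Top spender: Eve Jones ($179.54)

Eve Jones ($179.54)


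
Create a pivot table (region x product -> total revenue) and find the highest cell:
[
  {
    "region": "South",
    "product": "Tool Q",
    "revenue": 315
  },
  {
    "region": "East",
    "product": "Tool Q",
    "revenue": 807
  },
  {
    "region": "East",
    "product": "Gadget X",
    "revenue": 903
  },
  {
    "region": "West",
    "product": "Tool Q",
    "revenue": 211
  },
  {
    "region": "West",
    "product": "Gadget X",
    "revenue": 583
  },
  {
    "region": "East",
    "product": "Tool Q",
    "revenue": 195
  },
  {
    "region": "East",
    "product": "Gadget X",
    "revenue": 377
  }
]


Pivot: region (rows) x product (columns) -> total revenue

     Gadget X      Tool Q      
East          1280          1002  
South            0           315  
West           583           211  

Highest: East / Gadget X = $1280

East / Gadget X = $1280


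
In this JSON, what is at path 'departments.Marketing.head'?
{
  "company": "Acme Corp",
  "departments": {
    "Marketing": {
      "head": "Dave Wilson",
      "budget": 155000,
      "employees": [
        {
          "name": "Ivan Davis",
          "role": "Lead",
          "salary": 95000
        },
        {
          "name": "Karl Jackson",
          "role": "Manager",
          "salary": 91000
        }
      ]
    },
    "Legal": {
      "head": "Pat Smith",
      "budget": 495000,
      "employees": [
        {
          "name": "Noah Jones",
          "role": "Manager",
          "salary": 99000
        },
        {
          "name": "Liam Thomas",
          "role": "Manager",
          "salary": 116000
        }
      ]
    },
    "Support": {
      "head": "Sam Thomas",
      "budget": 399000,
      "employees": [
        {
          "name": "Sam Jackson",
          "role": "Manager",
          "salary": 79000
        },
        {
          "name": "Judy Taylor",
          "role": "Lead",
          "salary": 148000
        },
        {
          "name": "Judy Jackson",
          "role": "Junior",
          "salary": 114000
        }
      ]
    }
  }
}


Path: departments.Marketing.head

Navigate:
  -> departments
  -> Marketing
  -> head = 'Dave Wilson'

Dave Wilson


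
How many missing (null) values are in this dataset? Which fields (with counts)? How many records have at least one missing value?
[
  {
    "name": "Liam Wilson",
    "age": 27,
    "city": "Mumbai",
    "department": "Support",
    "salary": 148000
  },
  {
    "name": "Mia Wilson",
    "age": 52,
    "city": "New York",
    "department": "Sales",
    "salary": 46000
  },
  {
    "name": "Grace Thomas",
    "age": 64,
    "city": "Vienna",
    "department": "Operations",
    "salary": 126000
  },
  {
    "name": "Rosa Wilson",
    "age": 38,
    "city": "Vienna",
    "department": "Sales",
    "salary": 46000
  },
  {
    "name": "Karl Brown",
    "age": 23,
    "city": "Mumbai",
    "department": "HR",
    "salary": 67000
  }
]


Checking for missing (null) values in 5 records:

  Liam Wilson: complete
  Mia Wilson: complete
  Grace Thomas: complete
  Rosa Wilson: complete
  Karl Brown: complete

Per field:
  name: 0 missing
  age: 0 missing
  city: 0 missing
  department: 0 missing
  salary: 0 missing

Total missing values: 0
Records with any missing: 0

0 missing values (none); 0 incomplete records


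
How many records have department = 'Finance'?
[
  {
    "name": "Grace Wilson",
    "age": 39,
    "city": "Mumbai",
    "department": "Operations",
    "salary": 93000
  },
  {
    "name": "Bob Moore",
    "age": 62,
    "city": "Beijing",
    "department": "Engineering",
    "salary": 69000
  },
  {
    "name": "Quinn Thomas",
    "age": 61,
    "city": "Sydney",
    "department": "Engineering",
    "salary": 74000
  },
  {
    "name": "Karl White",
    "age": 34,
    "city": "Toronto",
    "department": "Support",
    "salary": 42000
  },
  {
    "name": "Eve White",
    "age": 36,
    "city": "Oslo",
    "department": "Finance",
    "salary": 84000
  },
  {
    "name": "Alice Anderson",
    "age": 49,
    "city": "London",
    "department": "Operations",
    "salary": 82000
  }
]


Data: 6 records
Condition: department = 'Finance'

Checking each record:
  Grace Wilson: Operations
  Bob Moore: Engineering
  Quinn Thomas: Engineering
  Karl White: Support
  Eve White: Finance MATCH
  Alice Anderson: Operations

Count: 1

1


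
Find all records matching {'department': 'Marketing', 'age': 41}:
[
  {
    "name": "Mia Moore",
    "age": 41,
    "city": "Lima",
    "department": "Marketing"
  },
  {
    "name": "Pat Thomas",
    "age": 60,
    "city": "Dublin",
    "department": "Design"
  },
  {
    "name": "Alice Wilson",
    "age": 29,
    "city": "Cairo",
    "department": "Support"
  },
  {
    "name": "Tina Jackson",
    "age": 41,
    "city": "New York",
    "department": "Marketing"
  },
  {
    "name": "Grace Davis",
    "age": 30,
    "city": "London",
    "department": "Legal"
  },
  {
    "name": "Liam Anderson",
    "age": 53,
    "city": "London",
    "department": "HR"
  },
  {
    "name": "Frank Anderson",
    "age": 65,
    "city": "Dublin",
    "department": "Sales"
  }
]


Search criteria: {'department': 'Marketing', 'age': 41}

Checking 7 records:
  Mia Moore: {department: Marketing, age: 41} <-- MATCH
  Pat Thomas: {department: Design, age: 60}
  Alice Wilson: {department: Support, age: 29}
  Tina Jackson: {department: Marketing, age: 41} <-- MATCH
  Grace Davis: {department: Legal, age: 30}
  Liam Anderson: {department: HR, age: 53}
  Frank Anderson: {department: Sales, age: 65}

Matches: ["Mia Moore", "Tina Jackson"]

["Mia Moore", "Tina Jackson"]


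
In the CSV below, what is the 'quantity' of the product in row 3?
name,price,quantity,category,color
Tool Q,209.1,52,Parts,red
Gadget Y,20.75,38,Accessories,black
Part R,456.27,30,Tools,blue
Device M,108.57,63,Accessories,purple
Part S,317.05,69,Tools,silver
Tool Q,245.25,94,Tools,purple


Query: Row 3 ('Part R'), column 'quantity'
Value: 30

30


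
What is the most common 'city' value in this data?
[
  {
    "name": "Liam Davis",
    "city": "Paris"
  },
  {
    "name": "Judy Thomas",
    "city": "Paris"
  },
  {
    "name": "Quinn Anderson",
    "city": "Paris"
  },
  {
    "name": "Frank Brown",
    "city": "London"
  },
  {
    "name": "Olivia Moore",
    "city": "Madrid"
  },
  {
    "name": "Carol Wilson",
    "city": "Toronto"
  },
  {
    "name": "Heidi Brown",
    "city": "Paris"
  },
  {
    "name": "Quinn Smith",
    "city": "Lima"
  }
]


Counting 'city' values across 8 records:

  Paris: 4 ####
  London: 1 #
  Madrid: 1 #
  Toronto: 1 #
  Lima: 1 #

Most common: Paris (4 times)

Paris (4 times)


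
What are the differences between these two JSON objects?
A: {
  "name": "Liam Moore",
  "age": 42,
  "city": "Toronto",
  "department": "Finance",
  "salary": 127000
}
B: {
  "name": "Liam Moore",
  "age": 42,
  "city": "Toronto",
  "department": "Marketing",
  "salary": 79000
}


Comparing each field (in key order):
  name: same
  age: same
  city: same
  department: DIFFERENT
  salary: DIFFERENT
Differences:
  department: Finance -> Marketing
  salary: 127000 -> 79000

2 field(s) changed

2 changes: department, salary


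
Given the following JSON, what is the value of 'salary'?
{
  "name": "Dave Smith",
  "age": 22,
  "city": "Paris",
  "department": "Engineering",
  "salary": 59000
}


Looking up field 'salary'
Value: 59000

59000


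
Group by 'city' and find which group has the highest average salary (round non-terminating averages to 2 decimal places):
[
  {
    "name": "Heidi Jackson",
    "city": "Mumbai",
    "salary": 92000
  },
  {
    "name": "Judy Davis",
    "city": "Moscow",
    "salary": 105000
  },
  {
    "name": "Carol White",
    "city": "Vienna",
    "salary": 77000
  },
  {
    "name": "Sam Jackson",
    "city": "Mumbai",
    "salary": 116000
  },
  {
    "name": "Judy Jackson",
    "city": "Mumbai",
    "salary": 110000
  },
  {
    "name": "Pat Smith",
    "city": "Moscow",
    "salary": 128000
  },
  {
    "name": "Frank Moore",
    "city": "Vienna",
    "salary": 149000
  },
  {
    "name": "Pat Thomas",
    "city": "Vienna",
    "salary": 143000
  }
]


Group by: city

Groups:
  Moscow: 2 people, avg salary = 233000/2 = $116500
  Mumbai: 3 people, avg salary = 318000/3 = $106000
  Vienna: 3 people, avg salary = 369000/3 = $123000

Highest average salary: Vienna ($123000)

Vienna ($123000)


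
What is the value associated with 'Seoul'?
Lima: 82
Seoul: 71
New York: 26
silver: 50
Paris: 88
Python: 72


Looking up key 'Seoul'
Value: 71

71


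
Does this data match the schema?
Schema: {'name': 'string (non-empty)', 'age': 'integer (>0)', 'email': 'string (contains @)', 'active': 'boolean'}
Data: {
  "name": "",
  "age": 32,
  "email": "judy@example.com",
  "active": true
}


Validating each field against schema:
  name: FAIL ("" is an empty string)
  age: OK (positive integer)
  email: OK (string with @)
  active: OK (boolean)

Result: INVALID (1 error: name)

INVALID (1 error: name)


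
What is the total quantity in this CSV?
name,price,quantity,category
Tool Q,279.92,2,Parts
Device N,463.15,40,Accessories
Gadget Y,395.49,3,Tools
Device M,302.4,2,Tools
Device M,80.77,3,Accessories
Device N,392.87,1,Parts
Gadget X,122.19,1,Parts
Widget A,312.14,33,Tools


Computing total quantity:
Values: [2, 40, 3, 2, 3, 1, 1, 33]
Sum = 85

85


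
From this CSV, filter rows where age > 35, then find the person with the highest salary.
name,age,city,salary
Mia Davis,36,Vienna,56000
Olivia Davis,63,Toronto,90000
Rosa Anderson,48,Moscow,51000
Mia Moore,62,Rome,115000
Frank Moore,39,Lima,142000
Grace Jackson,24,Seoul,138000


Filter: age > 35
Sort by: salary (descending)

Filtered records (5):
  Frank Moore, age 39, salary $142000
  Mia Moore, age 62, salary $115000
  Olivia Davis, age 63, salary $90000
  Mia Davis, age 36, salary $56000
  Rosa Anderson, age 48, salary $51000

Highest salary: Frank Moore ($142000)

Frank Moore


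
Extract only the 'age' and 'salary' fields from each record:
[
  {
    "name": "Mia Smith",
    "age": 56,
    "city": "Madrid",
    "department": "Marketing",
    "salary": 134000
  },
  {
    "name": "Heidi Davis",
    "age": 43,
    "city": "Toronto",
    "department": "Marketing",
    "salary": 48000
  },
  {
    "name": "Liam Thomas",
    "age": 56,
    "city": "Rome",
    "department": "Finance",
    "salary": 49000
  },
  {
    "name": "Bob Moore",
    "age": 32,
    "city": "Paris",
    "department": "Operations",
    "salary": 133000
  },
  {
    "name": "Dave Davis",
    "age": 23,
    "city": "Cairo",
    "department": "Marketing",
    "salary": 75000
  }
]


Original: 5 records with fields: name, age, city, department, salary
Keep: ['age', 'salary']
Drop: ['name', 'city', 'department']
Result: 5 records, 2 fields each

[
  {
    "age": 56,
    "salary": 134000
  },
  {
    "age": 43,
    "salary": 48000
  },
  {
    "age": 56,
    "salary": 49000
  },
  {
    "age": 32,
    "salary": 133000
  },
  {
    "age": 23,
    "salary": 75000
  }
]


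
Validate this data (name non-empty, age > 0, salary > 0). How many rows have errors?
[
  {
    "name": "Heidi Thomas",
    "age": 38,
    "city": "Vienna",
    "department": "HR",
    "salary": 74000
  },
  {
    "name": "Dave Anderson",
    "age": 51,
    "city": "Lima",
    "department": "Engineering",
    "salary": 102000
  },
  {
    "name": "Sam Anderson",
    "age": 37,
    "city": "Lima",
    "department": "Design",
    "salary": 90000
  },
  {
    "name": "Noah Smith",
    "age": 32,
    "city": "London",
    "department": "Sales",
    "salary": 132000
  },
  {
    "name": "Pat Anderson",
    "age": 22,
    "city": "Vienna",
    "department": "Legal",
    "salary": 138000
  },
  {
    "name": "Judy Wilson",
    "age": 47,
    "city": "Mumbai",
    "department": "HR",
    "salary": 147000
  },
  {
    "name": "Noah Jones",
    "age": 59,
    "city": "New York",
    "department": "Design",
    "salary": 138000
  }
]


Validating 7 records:
Rules: name non-empty, age > 0, salary > 0

  Row 1 (Heidi Thomas): OK
  Row 2 (Dave Anderson): OK
  Row 3 (Sam Anderson): OK
  Row 4 (Noah Smith): OK
  Row 5 (Pat Anderson): OK
  Row 6 (Judy Wilson): OK
  Row 7 (Noah Jones): OK

Total errors: 0

0 errors


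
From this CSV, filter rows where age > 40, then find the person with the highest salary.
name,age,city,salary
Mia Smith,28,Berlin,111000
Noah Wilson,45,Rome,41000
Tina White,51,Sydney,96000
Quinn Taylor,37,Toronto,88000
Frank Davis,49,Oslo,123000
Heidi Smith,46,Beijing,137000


Filter: age > 40
Sort by: salary (descending)

Filtered records (4):
  Heidi Smith, age 46, salary $137000
  Frank Davis, age 49, salary $123000
  Tina White, age 51, salary $96000
  Noah Wilson, age 45, salary $41000

Highest salary: Heidi Smith ($137000)

Heidi Smith


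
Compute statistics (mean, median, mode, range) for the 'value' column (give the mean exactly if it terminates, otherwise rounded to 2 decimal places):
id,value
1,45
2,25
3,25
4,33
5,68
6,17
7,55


Data: [45, 25, 25, 33, 68, 17, 55]
Count: 7
Sum: 268
Mean: 268/7 ≈ 38.29 (rounded to 2 decimal places)
Sorted: [17, 25, 25, 33, 45, 55, 68]
Median: 33.0
Mode: 25 (2 times)
Range: 68 - 17 = 51
Min: 17, Max: 68

mean≈38.29, median=33.0, mode=25, range=51


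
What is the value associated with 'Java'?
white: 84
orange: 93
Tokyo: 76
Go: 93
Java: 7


Looking up key 'Java'
Value: 7

7
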